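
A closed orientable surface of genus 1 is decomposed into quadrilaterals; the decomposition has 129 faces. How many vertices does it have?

129

χ = 2 − 2·1 = 0, and every face is a square so 4F = 2E.
E = 4·129/2 = 258. Then V = 0 + E − F = 0 + 258 − 129 = 129.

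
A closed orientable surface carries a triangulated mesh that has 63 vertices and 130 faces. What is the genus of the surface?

2

Every face is a triangle, so 2E = 3·130 = 390, giving E = 195.
χ = V − E + F = 63 − 195 + 130 = -2.
For a closed orientable surface χ = 2 − 2g, so g = (2 − (-2))/2 = 2.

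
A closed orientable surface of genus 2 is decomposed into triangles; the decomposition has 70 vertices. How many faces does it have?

χ = 2 − 2·2 = -2, and every face is a triangle so 3F = 2E.
V − E + F = -2 with E = 3F/2 gives 70 − (3/2 − 1)·F = -2, so F = 144 and E = 216.

144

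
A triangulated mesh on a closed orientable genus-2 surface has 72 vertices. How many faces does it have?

χ = 2 − 2·2 = -2, and every face is a triangle so 3F = 2E.
V − E + F = -2 with E = 3F/2 gives 72 − (3/2 − 1)·F = -2, so F = 148 and E = 222.

148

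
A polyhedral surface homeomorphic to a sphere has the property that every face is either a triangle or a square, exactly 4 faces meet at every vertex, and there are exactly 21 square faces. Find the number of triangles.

8

Let x be the number of triangles; then F = 21 + x.
Edge–face incidences: 2E = 4·21 + 3·x = 84 + 3x.
Every vertex has degree 4, so 4V = 2E.
Euler: V − E + F = 2 ⇒ (2E)/4 − E + (21 + x) = 2.
Multiply by 8: 2·(2E) − 4·(2E) + 8·(21 + x) = 16, i.e. 168 + 8x − 2·(84 + 3x) = 16.
Collecting terms: 2x = 16, so x = 8.
Then 2E = 84 + 3·8 = 108, so E = 54, V = 2E/4 = 27, F = 21 + 8 = 29.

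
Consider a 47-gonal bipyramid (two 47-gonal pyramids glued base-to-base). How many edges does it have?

A bipyramid over an n-gon has 2n triangular faces and n + 2 vertices: V = 47 + 2 = 49, E = 3·47 = 141, F = 2·47 = 94.

141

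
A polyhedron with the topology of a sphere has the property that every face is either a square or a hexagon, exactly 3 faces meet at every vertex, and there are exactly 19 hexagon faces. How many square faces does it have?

Let x be the number of squares; then F = 19 + x.
Edge–face incidences: 2E = 6·19 + 4·x = 114 + 4x.
Every vertex has degree 3, so 3V = 2E.
Euler: V − E + F = 2 ⇒ (2E)/3 − E + (19 + x) = 2.
Multiply by 6: 2·(2E) − 3·(2E) + 6·(19 + x) = 12, i.e. 114 + 6x − (114 + 4x) = 12.
Collecting terms: 2x = 12, so x = 6.
Then 2E = 114 + 4·6 = 138, so E = 69, V = 2E/3 = 46, F = 19 + 6 = 25.

6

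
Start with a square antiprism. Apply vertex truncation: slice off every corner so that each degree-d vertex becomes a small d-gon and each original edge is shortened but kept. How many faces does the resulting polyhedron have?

18

The base solid has V = 8, E = 16, F = 10.
Truncation replaces each original edge-end by a new vertex, so V′ = 2E = 32.
Each original edge survives, and each old vertex of degree d contributes d new edges; summing degrees gives Σd = 2E, so E′ = E + 2E = 3E = 48.
Each original face survives and each original vertex becomes one new face: F′ = F + V = 18.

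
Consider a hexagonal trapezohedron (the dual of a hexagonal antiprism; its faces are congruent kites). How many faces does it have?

The n-trapezohedron (dual of the n-antiprism) has V = 2·6 + 2 = 14, E = 4·6 = 24, F = 2·6 = 12.
Check: V − E + F = 14 − 24 + 12 = 2.

12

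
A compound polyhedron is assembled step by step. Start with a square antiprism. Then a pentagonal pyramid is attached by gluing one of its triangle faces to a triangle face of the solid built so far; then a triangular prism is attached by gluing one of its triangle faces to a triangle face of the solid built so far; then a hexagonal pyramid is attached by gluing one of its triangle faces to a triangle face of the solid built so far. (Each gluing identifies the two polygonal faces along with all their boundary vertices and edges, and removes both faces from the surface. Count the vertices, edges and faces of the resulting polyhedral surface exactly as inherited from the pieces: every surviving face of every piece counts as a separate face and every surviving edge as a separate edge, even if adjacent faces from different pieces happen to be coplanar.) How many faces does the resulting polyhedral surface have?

22

A square antiprism: V=8, E=16, F=10.
Attach a pentagonal pyramid (V=6, E=10, F=6) along a 3-gon: merge 3 vertices and 3 edges, delete both glued faces → V=11, E=23, F=14.
Attach a triangular prism (V=6, E=9, F=5) along a 3-gon: merge 3 vertices and 3 edges, delete both glued faces → V=14, E=29, F=17.
Attach a hexagonal pyramid (V=7, E=12, F=7) along a 3-gon: merge 3 vertices and 3 edges, delete both glued faces → V=18, E=38, F=22.
Check: V − E + F = 18 − 38 + 22 = 2.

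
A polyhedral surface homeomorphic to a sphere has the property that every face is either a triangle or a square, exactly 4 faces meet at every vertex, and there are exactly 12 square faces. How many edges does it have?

36

Let x be the number of triangles; then F = 12 + x.
Edge–face incidences: 2E = 4·12 + 3·x = 48 + 3x.
Every vertex has degree 4, so 4V = 2E.
Euler: V − E + F = 2 ⇒ (2E)/4 − E + (12 + x) = 2.
Multiply by 8: 2·(2E) − 4·(2E) + 8·(12 + x) = 16, i.e. 96 + 8x − 2·(48 + 3x) = 16.
Collecting terms: 2x = 16, so x = 8.
Then 2E = 48 + 3·8 = 72, so E = 36, V = 2E/4 = 18, F = 12 + 8 = 20.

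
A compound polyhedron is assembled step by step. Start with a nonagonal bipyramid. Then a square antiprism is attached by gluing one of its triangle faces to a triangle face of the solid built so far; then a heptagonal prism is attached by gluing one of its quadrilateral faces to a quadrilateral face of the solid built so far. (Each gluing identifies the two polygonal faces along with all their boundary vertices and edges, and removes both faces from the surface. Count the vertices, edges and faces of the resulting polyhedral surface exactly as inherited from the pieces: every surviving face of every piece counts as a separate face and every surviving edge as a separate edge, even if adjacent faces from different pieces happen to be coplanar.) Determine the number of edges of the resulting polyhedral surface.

A nonagonal bipyramid: V=11, E=27, F=18.
Attach a square antiprism (V=8, E=16, F=10) along a 3-gon: merge 3 vertices and 3 edges, delete both glued faces → V=16, E=40, F=26.
Attach a heptagonal prism (V=14, E=21, F=9) along a 4-gon: merge 4 vertices and 4 edges, delete both glued faces → V=26, E=57, F=33.
Check: V − E + F = 26 − 57 + 33 = 2.

57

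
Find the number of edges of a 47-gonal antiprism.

An antiprism on an n-gon has two n-gon caps and 2n triangles: V = 2·47 = 94, E = 4·47 = 188, F = 2·47 + 2 = 96.

188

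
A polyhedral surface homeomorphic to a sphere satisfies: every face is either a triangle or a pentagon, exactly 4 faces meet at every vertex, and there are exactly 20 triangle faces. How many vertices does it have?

Let x be the number of pentagons; then F = 20 + x.
Edge–face incidences: 2E = 3·20 + 5·x = 60 + 5x.
Every vertex has degree 4, so 4V = 2E.
Euler: V − E + F = 2 ⇒ (2E)/4 − E + (20 + x) = 2.
Multiply by 8: 2·(2E) − 4·(2E) + 8·(20 + x) = 16, i.e. 160 + 8x − 2·(60 + 5x) = 16.
Collecting terms: −2x + 40 = 16, so −2x = −24, so x = 12.
Then 2E = 60 + 5·12 = 120, so E = 60, V = 2E/4 = 30, F = 20 + 12 = 32.

30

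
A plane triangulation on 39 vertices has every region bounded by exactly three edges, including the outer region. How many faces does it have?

74

In a plane triangulation 3F = 2E and V − E + F = 2, so F = 2V − 4 = 2·39 − 4 = 74.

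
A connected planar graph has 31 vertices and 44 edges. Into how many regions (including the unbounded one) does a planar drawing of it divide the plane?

15

Euler's formula for a connected plane graph: V − E + F = 2, so F = 2 − 31 + 44 = 15.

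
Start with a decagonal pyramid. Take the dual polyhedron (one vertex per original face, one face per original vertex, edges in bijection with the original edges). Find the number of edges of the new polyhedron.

The base solid has V = 11, E = 20, F = 11.
The dual swaps V and F and preserves E: V′ = F = 11, E′ = E = 20, F′ = V = 11.

20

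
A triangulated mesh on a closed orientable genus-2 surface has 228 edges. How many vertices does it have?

74

χ = 2 − 2·2 = -2, and every face is a triangle so 3F = 2E.
F = 2E/3 = 152. Then V = -2 + E − F = -2 + 228 − 152 = 74.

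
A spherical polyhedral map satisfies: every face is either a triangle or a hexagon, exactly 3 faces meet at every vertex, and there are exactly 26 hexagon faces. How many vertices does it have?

Let x be the number of triangles; then F = 26 + x.
Edge–face incidences: 2E = 6·26 + 3·x = 156 + 3x.
Every vertex has degree 3, so 3V = 2E.
Euler: V − E + F = 2 ⇒ (2E)/3 − E + (26 + x) = 2.
Multiply by 6: 2·(2E) − 3·(2E) + 6·(26 + x) = 12, i.e. 156 + 6x − (156 + 3x) = 12.
Collecting terms: 3x = 12, so x = 4.
Then 2E = 156 + 3·4 = 168, so E = 84, V = 2E/3 = 56, F = 26 + 4 = 30.

56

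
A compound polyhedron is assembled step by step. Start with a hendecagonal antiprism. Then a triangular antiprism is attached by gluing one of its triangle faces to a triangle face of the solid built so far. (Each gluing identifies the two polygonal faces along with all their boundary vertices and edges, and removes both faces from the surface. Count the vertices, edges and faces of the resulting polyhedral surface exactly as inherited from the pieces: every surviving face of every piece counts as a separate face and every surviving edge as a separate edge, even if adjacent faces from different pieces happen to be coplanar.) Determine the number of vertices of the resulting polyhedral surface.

25

A hendecagonal antiprism: V=22, E=44, F=24.
Attach a triangular antiprism (V=6, E=12, F=8) along a 3-gon: merge 3 vertices and 3 edges, delete both glued faces → V=25, E=53, F=30.
Check: V − E + F = 25 − 53 + 30 = 2.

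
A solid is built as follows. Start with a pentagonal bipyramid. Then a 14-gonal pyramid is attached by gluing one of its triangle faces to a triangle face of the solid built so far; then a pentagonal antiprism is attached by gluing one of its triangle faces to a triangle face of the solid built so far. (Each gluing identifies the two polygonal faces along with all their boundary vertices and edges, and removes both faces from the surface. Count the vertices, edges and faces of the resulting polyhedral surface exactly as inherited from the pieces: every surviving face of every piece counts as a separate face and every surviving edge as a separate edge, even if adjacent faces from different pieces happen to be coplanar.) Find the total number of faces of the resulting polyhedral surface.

33

A pentagonal bipyramid: V=7, E=15, F=10.
Attach a 14-gonal pyramid (V=15, E=28, F=15) along a 3-gon: merge 3 vertices and 3 edges, delete both glued faces → V=19, E=40, F=23.
Attach a pentagonal antiprism (V=10, E=20, F=12) along a 3-gon: merge 3 vertices and 3 edges, delete both glued faces → V=26, E=57, F=33.
Check: V − E + F = 26 − 57 + 33 = 2.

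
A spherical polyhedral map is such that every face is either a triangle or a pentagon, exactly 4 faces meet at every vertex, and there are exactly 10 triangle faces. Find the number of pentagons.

Let x be the number of pentagons; then F = 10 + x.
Edge–face incidences: 2E = 3·10 + 5·x = 30 + 5x.
Every vertex has degree 4, so 4V = 2E.
Euler: V − E + F = 2 ⇒ (2E)/4 − E + (10 + x) = 2.
Multiply by 8: 2·(2E) − 4·(2E) + 8·(10 + x) = 16, i.e. 80 + 8x − 2·(30 + 5x) = 16.
Collecting terms: −2x + 20 = 16, so −2x = −4, so x = 2.
Then 2E = 30 + 5·2 = 40, so E = 20, V = 2E/4 = 10, F = 10 + 2 = 12.

2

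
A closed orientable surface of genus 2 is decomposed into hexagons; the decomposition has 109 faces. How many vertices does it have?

216

χ = 2 − 2·2 = -2, and every face is a hexagon so 6F = 2E.
E = 6·109/2 = 327. Then V = -2 + E − F = -2 + 327 − 109 = 216.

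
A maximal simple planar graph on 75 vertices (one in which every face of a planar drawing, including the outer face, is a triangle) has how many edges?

219

In a plane triangulation 3F = 2E and V − E + F = 2, so E = 3V − 6 = 3·75 − 6 = 219.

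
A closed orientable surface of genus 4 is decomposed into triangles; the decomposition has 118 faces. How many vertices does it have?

χ = 2 − 2·4 = -6, and every face is a triangle so 3F = 2E.
E = 3·118/2 = 177. Then V = -6 + E − F = -6 + 177 − 118 = 53.

53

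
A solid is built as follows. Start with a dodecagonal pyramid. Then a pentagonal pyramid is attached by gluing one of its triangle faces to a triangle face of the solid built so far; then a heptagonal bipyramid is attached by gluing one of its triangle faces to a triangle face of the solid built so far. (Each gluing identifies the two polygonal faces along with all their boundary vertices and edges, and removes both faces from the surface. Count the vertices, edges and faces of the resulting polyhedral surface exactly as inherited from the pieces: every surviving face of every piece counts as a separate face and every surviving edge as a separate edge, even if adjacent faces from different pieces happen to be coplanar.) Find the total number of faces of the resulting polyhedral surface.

A dodecagonal pyramid: V=13, E=24, F=13.
Attach a pentagonal pyramid (V=6, E=10, F=6) along a 3-gon: merge 3 vertices and 3 edges, delete both glued faces → V=16, E=31, F=17.
Attach a heptagonal bipyramid (V=9, E=21, F=14) along a 3-gon: merge 3 vertices and 3 edges, delete both glued faces → V=22, E=49, F=29.
Check: V − E + F = 22 − 49 + 29 = 2.

29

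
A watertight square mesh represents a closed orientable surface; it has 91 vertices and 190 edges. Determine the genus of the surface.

Every face is a square and each edge borders two faces, so 4F = 2·190, giving F = 95.
χ = V − E + F = 91 − 190 + 95 = -4.
For a closed orientable surface χ = 2 − 2g, so g = (2 − (-4))/2 = 3.

3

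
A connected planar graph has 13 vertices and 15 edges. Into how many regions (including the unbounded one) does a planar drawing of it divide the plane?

4

Euler's formula for a connected plane graph: V − E + F = 2, so F = 2 − 13 + 15 = 4.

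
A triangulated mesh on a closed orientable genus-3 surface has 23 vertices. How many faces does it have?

54

χ = 2 − 2·3 = -4, and every face is a triangle so 3F = 2E.
V − E + F = -4 with E = 3F/2 gives 23 − (3/2 − 1)·F = -4, so F = 54 and E = 81.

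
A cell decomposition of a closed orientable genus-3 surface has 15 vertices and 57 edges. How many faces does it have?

For a closed orientable surface of genus 3, χ = 2 − 2·3 = -4.
F = -4 − V + E = -4 − 15 + 57 = 38.

38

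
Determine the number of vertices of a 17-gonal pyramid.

A pyramid on an n-gon base has one n-gon and n triangles: V = 17 + 1 = 18, E = 2·17 = 34, F = 17 + 1 = 18.

18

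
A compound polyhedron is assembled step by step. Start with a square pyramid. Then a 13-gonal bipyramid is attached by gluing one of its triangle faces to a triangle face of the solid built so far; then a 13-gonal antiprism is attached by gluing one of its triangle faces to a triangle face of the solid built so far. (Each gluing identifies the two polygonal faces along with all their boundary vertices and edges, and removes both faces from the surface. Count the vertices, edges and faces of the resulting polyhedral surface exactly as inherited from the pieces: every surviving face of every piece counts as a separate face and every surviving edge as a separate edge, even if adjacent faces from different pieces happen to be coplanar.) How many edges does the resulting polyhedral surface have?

93

A square pyramid: V=5, E=8, F=5.
Attach a 13-gonal bipyramid (V=15, E=39, F=26) along a 3-gon: merge 3 vertices and 3 edges, delete both glued faces → V=17, E=44, F=29.
Attach a 13-gonal antiprism (V=26, E=52, F=28) along a 3-gon: merge 3 vertices and 3 edges, delete both glued faces → V=40, E=93, F=55.
Check: V − E + F = 40 − 93 + 55 = 2.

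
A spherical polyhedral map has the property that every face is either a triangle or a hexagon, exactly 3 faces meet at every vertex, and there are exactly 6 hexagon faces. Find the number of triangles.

Let x be the number of triangles; then F = 6 + x.
Edge–face incidences: 2E = 6·6 + 3·x = 36 + 3x.
Every vertex has degree 3, so 3V = 2E.
Euler: V − E + F = 2 ⇒ (2E)/3 − E + (6 + x) = 2.
Multiply by 6: 2·(2E) − 3·(2E) + 6·(6 + x) = 12, i.e. 36 + 6x − (36 + 3x) = 12.
Collecting terms: 3x = 12, so x = 4.
Then 2E = 36 + 3·4 = 48, so E = 24, V = 2E/3 = 16, F = 6 + 4 = 10.

4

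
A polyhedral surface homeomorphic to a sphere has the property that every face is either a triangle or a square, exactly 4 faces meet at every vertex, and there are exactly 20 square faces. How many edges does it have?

52

Let x be the number of triangles; then F = 20 + x.
Edge–face incidences: 2E = 4·20 + 3·x = 80 + 3x.
Every vertex has degree 4, so 4V = 2E.
Euler: V − E + F = 2 ⇒ (2E)/4 − E + (20 + x) = 2.
Multiply by 8: 2·(2E) − 4·(2E) + 8·(20 + x) = 16, i.e. 160 + 8x − 2·(80 + 3x) = 16.
Collecting terms: 2x = 16, so x = 8.
Then 2E = 80 + 3·8 = 104, so E = 52, V = 2E/4 = 26, F = 20 + 8 = 28.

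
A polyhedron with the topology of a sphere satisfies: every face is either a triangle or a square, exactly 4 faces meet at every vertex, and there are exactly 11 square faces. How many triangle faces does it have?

8

Let x be the number of triangles; then F = 11 + x.
Edge–face incidences: 2E = 4·11 + 3·x = 44 + 3x.
Every vertex has degree 4, so 4V = 2E.
Euler: V − E + F = 2 ⇒ (2E)/4 − E + (11 + x) = 2.
Multiply by 8: 2·(2E) − 4·(2E) + 8·(11 + x) = 16, i.e. 88 + 8x − 2·(44 + 3x) = 16.
Collecting terms: 2x = 16, so x = 8.
Then 2E = 44 + 3·8 = 68, so E = 34, V = 2E/4 = 17, F = 11 + 8 = 19.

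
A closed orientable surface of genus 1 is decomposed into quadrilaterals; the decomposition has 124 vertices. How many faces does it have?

124

χ = 2 − 2·1 = 0, and every face is a square so 4F = 2E.
V − E + F = 0 with E = 4F/2 gives 124 − (4/2 − 1)·F = 0, so F = 124 and E = 248.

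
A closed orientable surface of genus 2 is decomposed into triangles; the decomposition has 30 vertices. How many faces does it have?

64

χ = 2 − 2·2 = -2, and every face is a triangle so 3F = 2E.
V − E + F = -2 with E = 3F/2 gives 30 − (3/2 − 1)·F = -2, so F = 64 and E = 96.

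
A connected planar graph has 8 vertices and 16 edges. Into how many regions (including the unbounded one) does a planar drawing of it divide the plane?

Euler's formula for a connected plane graph: V − E + F = 2, so F = 2 − 8 + 16 = 10.

10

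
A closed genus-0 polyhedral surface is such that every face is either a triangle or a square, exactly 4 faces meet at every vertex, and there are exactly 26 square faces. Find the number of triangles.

8

Let x be the number of triangles; then F = 26 + x.
Edge–face incidences: 2E = 4·26 + 3·x = 104 + 3x.
Every vertex has degree 4, so 4V = 2E.
Euler: V − E + F = 2 ⇒ (2E)/4 − E + (26 + x) = 2.
Multiply by 8: 2·(2E) − 4·(2E) + 8·(26 + x) = 16, i.e. 208 + 8x − 2·(104 + 3x) = 16.
Collecting terms: 2x = 16, so x = 8.
Then 2E = 104 + 3·8 = 128, so E = 64, V = 2E/4 = 32, F = 26 + 8 = 34.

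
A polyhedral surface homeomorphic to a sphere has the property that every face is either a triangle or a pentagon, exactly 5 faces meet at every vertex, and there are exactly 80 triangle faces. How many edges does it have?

Let x be the number of pentagons; then F = 80 + x.
Edge–face incidences: 2E = 3·80 + 5·x = 240 + 5x.
Every vertex has degree 5, so 5V = 2E.
Euler: V − E + F = 2 ⇒ (2E)/5 − E + (80 + x) = 2.
Multiply by 10: 2·(2E) − 5·(2E) + 10·(80 + x) = 20, i.e. 800 + 10x − 3·(240 + 5x) = 20.
Collecting terms: −5x + 80 = 20, so −5x = −60, so x = 12.
Then 2E = 240 + 5·12 = 300, so E = 150, V = 2E/5 = 60, F = 80 + 12 = 92.

150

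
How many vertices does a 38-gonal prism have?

A prism on an n-gon has two n-gon bases and n rectangular sides: V = 2·38 = 76, E = 3·38 = 114, F = 38 + 2 = 40.

76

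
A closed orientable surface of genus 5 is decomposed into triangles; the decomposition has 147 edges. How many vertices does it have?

χ = 2 − 2·5 = -8, and every face is a triangle so 3F = 2E.
F = 2E/3 = 98. Then V = -8 + E − F = -8 + 147 − 98 = 41.

41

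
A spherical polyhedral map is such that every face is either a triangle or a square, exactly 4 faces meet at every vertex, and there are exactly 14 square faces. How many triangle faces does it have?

Let x be the number of triangles; then F = 14 + x.
Edge–face incidences: 2E = 4·14 + 3·x = 56 + 3x.
Every vertex has degree 4, so 4V = 2E.
Euler: V − E + F = 2 ⇒ (2E)/4 − E + (14 + x) = 2.
Multiply by 8: 2·(2E) − 4·(2E) + 8·(14 + x) = 16, i.e. 112 + 8x − 2·(56 + 3x) = 16.
Collecting terms: 2x = 16, so x = 8.
Then 2E = 56 + 3·8 = 80, so E = 40, V = 2E/4 = 20, F = 14 + 8 = 22.

8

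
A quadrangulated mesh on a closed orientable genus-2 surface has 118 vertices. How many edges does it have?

χ = 2 − 2·2 = -2, and every face is a square so 4F = 2E.
V − E + F = -2 with E = 4F/2 gives 118 − (4/2 − 1)·F = -2, so F = 120 and E = 240.

240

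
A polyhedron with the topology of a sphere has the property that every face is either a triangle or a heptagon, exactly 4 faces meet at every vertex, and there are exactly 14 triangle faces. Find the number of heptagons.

2

Let x be the number of heptagons; then F = 14 + x.
Edge–face incidences: 2E = 3·14 + 7·x = 42 + 7x.
Every vertex has degree 4, so 4V = 2E.
Euler: V − E + F = 2 ⇒ (2E)/4 − E + (14 + x) = 2.
Multiply by 8: 2·(2E) − 4·(2E) + 8·(14 + x) = 16, i.e. 112 + 8x − 2·(42 + 7x) = 16.
Collecting terms: −6x + 28 = 16, so −6x = −12, so x = 2.
Then 2E = 42 + 7·2 = 56, so E = 28, V = 2E/4 = 14, F = 14 + 2 = 16.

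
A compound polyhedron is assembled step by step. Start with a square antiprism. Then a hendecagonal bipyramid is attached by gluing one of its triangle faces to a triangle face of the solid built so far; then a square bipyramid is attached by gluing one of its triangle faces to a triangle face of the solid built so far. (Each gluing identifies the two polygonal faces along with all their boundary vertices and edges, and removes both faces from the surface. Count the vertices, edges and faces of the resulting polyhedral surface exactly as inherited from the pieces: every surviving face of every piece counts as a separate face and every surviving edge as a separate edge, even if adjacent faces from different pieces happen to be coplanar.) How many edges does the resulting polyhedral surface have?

A square antiprism: V=8, E=16, F=10.
Attach a hendecagonal bipyramid (V=13, E=33, F=22) along a 3-gon: merge 3 vertices and 3 edges, delete both glued faces → V=18, E=46, F=30.
Attach a square bipyramid (V=6, E=12, F=8) along a 3-gon: merge 3 vertices and 3 edges, delete both glued faces → V=21, E=55, F=36.
Check: V − E + F = 21 − 55 + 36 = 2.

55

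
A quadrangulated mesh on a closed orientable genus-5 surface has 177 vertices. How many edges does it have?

370

χ = 2 − 2·5 = -8, and every face is a square so 4F = 2E.
V − E + F = -8 with E = 4F/2 gives 177 − (4/2 − 1)·F = -8, so F = 185 and E = 370.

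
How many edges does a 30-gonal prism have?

90

A prism on an n-gon has two n-gon bases and n rectangular sides: V = 2·30 = 60, E = 3·30 = 90, F = 30 + 2 = 32.
Check: V − E + F = 60 − 90 + 32 = 2.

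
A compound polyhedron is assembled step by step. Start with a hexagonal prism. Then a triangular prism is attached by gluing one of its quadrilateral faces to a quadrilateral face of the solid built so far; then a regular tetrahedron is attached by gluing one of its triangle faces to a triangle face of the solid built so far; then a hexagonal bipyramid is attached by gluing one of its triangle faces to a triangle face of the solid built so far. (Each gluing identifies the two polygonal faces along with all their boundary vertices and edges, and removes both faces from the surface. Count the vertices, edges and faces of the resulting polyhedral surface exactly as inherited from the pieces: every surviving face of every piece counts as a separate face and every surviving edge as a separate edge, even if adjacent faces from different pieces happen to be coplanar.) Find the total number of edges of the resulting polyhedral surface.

A hexagonal prism: V=12, E=18, F=8.
Attach a triangular prism (V=6, E=9, F=5) along a 4-gon: merge 4 vertices and 4 edges, delete both glued faces → V=14, E=23, F=11.
Attach a regular tetrahedron (V=4, E=6, F=4) along a 3-gon: merge 3 vertices and 3 edges, delete both glued faces → V=15, E=26, F=13.
Attach a hexagonal bipyramid (V=8, E=18, F=12) along a 3-gon: merge 3 vertices and 3 edges, delete both glued faces → V=20, E=41, F=23.
Check: V − E + F = 20 − 41 + 23 = 2.

41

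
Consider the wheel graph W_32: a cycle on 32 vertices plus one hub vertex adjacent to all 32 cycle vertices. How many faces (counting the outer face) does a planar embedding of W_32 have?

W_32 has V = 32 + 1 = 33 vertices and E = 2·32 = 64 edges.
By Euler's formula F = 2 − V + E = 2 − 33 + 64 = 33.

33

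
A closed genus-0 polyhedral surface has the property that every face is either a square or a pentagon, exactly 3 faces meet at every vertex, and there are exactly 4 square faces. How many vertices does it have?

Let x be the number of pentagons; then F = 4 + x.
Edge–face incidences: 2E = 4·4 + 5·x = 16 + 5x.
Every vertex has degree 3, so 3V = 2E.
Euler: V − E + F = 2 ⇒ (2E)/3 − E + (4 + x) = 2.
Multiply by 6: 2·(2E) − 3·(2E) + 6·(4 + x) = 12, i.e. 24 + 6x − (16 + 5x) = 12.
Collecting terms: x + 8 = 12, so x = 4.
Then 2E = 16 + 5·4 = 36, so E = 18, V = 2E/3 = 12, F = 4 + 4 = 8.

12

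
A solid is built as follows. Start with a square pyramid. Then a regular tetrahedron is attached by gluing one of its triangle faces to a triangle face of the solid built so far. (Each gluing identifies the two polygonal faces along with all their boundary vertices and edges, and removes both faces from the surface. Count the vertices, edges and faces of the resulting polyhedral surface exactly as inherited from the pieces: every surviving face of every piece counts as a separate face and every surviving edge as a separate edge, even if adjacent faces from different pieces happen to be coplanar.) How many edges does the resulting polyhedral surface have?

A square pyramid: V=5, E=8, F=5.
Attach a regular tetrahedron (V=4, E=6, F=4) along a 3-gon: merge 3 vertices and 3 edges, delete both glued faces → V=6, E=11, F=7.
Check: V − E + F = 6 − 11 + 7 = 2.

11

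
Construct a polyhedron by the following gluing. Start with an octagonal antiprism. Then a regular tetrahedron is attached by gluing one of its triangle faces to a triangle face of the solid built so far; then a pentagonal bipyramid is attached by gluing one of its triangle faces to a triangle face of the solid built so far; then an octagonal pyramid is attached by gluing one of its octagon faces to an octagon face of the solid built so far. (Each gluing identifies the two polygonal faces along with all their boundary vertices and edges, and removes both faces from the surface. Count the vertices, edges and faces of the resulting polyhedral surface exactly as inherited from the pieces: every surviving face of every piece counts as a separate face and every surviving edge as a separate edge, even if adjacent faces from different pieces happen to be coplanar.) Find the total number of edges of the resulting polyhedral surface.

An octagonal antiprism: V=16, E=32, F=18.
Attach a regular tetrahedron (V=4, E=6, F=4) along a 3-gon: merge 3 vertices and 3 edges, delete both glued faces → V=17, E=35, F=20.
Attach a pentagonal bipyramid (V=7, E=15, F=10) along a 3-gon: merge 3 vertices and 3 edges, delete both glued faces → V=21, E=47, F=28.
Attach an octagonal pyramid (V=9, E=16, F=9) along an 8-gon: merge 8 vertices and 8 edges, delete both glued faces → V=22, E=55, F=35.
Check: V − E + F = 22 − 55 + 35 = 2.

55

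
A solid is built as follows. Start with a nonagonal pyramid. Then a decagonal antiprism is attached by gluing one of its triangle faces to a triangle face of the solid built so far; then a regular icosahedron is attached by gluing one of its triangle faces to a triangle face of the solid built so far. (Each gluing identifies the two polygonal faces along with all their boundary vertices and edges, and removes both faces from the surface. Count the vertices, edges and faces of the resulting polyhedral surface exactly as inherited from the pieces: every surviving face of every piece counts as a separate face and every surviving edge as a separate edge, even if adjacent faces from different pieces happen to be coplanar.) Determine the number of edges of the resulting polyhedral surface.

A nonagonal pyramid: V=10, E=18, F=10.
Attach a decagonal antiprism (V=20, E=40, F=22) along a 3-gon: merge 3 vertices and 3 edges, delete both glued faces → V=27, E=55, F=30.
Attach a regular icosahedron (V=12, E=30, F=20) along a 3-gon: merge 3 vertices and 3 edges, delete both glued faces → V=36, E=82, F=48.
Check: V − E + F = 36 − 82 + 48 = 2.

82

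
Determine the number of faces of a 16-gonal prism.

A prism on an n-gon has two n-gon bases and n rectangular sides: V = 2·16 = 32, E = 3·16 = 48, F = 16 + 2 = 18.

18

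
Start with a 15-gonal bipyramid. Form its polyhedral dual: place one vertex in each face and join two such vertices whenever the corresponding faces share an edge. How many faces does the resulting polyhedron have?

The base solid has V = 17, E = 45, F = 30.
The dual swaps V and F and preserves E: V′ = F = 30, E′ = E = 45, F′ = V = 17.

17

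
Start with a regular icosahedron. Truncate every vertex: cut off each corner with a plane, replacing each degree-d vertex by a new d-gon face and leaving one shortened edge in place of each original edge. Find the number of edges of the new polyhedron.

The base solid has V = 12, E = 30, F = 20.
Truncation replaces each original edge-end by a new vertex, so V′ = 2E = 60.
Each original edge survives, and each old vertex of degree d contributes d new edges; summing degrees gives Σd = 2E, so E′ = E + 2E = 3E = 90.
Each original face survives and each original vertex becomes one new face: F′ = F + V = 32.

90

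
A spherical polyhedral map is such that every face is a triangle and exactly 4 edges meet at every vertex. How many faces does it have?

Each face has 3 edges and each edge borders two faces, so 2E = 3F.
Each vertex has degree 4, so 4V = 2E and hence V = 3F/4.
Euler: V − E + F = 2 ⇒ (3F/4) − (3F/2) + F = 2.
Multiply by 8: (6 − 12 + 8)F = 16, i.e. 2F = 16.
So F = 8, E = 3·8/2 = 12, V = 3·8/4 = 6.

8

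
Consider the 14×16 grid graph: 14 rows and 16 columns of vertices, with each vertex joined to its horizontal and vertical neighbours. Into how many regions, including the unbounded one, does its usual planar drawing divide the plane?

196

The grid has V = 14·16 = 224 vertices and E = 14·15 + 16·13 = 418 edges.
F = 2 − V + E = 2 − 224 + 418 = 196.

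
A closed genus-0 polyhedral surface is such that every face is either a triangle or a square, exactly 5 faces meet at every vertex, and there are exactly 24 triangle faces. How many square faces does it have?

Let x be the number of squares; then F = 24 + x.
Edge–face incidences: 2E = 3·24 + 4·x = 72 + 4x.
Every vertex has degree 5, so 5V = 2E.
Euler: V − E + F = 2 ⇒ (2E)/5 − E + (24 + x) = 2.
Multiply by 10: 2·(2E) − 5·(2E) + 10·(24 + x) = 20, i.e. 240 + 10x − 3·(72 + 4x) = 20.
Collecting terms: −2x + 24 = 20, so −2x = −4, so x = 2.
Then 2E = 72 + 4·2 = 80, so E = 40, V = 2E/5 = 16, F = 24 + 2 = 26.

2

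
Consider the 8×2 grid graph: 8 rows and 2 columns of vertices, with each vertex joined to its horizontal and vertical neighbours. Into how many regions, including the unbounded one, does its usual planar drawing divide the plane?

8

The grid has V = 8·2 = 16 vertices and E = 8·1 + 2·7 = 22 edges.
F = 2 − V + E = 2 − 16 + 22 = 8.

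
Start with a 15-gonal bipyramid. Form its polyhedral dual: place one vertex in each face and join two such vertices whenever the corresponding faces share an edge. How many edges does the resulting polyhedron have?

The base solid has V = 17, E = 45, F = 30.
The dual swaps V and F and preserves E: V′ = F = 30, E′ = E = 45, F′ = V = 17.

45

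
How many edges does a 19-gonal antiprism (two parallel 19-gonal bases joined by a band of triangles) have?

An antiprism on an n-gon has two n-gon caps and 2n triangles: V = 2·19 = 38, E = 4·19 = 76, F = 2·19 + 2 = 40.
Check: V − E + F = 38 − 76 + 40 = 2.

76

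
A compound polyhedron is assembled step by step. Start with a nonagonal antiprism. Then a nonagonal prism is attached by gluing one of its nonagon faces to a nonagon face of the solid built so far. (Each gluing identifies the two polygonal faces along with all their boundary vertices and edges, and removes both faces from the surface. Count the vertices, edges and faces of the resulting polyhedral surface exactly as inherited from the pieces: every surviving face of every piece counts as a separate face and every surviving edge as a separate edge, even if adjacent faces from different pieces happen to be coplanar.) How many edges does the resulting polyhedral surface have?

54

A nonagonal antiprism: V=18, E=36, F=20.
Attach a nonagonal prism (V=18, E=27, F=11) along a 9-gon: merge 9 vertices and 9 edges, delete both glued faces → V=27, E=54, F=29.
Check: V − E + F = 27 − 54 + 29 = 2.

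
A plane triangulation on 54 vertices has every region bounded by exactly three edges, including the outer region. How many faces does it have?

104

In a plane triangulation 3F = 2E and V − E + F = 2, so F = 2V − 4 = 2·54 − 4 = 104.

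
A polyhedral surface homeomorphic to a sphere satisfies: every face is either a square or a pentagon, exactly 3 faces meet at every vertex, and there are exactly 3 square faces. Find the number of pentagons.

6

Let x be the number of pentagons; then F = 3 + x.
Edge–face incidences: 2E = 4·3 + 5·x = 12 + 5x.
Every vertex has degree 3, so 3V = 2E.
Euler: V − E + F = 2 ⇒ (2E)/3 − E + (3 + x) = 2.
Multiply by 6: 2·(2E) − 3·(2E) + 6·(3 + x) = 12, i.e. 18 + 6x − (12 + 5x) = 12.
Collecting terms: x + 6 = 12, so x = 6.
Then 2E = 12 + 5·6 = 42, so E = 21, V = 2E/3 = 14, F = 3 + 6 = 9.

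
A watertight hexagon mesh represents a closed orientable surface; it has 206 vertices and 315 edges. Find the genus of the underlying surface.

Every face is a hexagon and each edge borders two faces, so 6F = 2·315, giving F = 105.
χ = V − E + F = 206 − 315 + 105 = -4.
For a closed orientable surface χ = 2 − 2g, so g = (2 − (-4))/2 = 3.

3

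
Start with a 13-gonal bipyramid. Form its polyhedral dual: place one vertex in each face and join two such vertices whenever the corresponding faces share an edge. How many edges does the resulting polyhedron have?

The base solid has V = 15, E = 39, F = 26.
The dual swaps V and F and preserves E: V′ = F = 26, E′ = E = 39, F′ = V = 15.

39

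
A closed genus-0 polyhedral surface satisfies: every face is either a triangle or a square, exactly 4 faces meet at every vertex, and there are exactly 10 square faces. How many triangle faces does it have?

Let x be the number of triangles; then F = 10 + x.
Edge–face incidences: 2E = 4·10 + 3·x = 40 + 3x.
Every vertex has degree 4, so 4V = 2E.
Euler: V − E + F = 2 ⇒ (2E)/4 − E + (10 + x) = 2.
Multiply by 8: 2·(2E) − 4·(2E) + 8·(10 + x) = 16, i.e. 80 + 8x − 2·(40 + 3x) = 16.
Collecting terms: 2x = 16, so x = 8.
Then 2E = 40 + 3·8 = 64, so E = 32, V = 2E/4 = 16, F = 10 + 8 = 18.

8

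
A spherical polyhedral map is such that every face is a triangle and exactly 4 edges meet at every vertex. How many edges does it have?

12

Each face has 3 edges and each edge borders two faces, so 2E = 3F.
Each vertex has degree 4, so 4V = 2E and hence V = 3F/4.
Euler: V − E + F = 2 ⇒ (3F/4) − (3F/2) + F = 2.
Multiply by 8: (6 − 12 + 8)F = 16, i.e. 2F = 16.
So F = 8, E = 3·8/2 = 12, V = 3·8/4 = 6.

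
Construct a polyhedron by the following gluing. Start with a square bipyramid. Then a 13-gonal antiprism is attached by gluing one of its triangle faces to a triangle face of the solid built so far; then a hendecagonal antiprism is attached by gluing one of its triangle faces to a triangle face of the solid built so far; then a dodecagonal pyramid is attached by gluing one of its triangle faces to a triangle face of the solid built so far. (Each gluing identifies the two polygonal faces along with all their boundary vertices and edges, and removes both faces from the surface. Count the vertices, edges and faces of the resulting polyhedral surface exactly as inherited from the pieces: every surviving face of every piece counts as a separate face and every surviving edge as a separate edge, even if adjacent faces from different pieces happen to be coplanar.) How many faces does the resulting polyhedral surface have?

A square bipyramid: V=6, E=12, F=8.
Attach a 13-gonal antiprism (V=26, E=52, F=28) along a 3-gon: merge 3 vertices and 3 edges, delete both glued faces → V=29, E=61, F=34.
Attach a hendecagonal antiprism (V=22, E=44, F=24) along a 3-gon: merge 3 vertices and 3 edges, delete both glued faces → V=48, E=102, F=56.
Attach a dodecagonal pyramid (V=13, E=24, F=13) along a 3-gon: merge 3 vertices and 3 edges, delete both glued faces → V=58, E=123, F=67.
Check: V − E + F = 58 − 123 + 67 = 2.

67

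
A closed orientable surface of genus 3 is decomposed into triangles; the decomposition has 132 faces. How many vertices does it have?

62

χ = 2 − 2·3 = -4, and every face is a triangle so 3F = 2E.
E = 3·132/2 = 198. Then V = -4 + E − F = -4 + 198 − 132 = 62.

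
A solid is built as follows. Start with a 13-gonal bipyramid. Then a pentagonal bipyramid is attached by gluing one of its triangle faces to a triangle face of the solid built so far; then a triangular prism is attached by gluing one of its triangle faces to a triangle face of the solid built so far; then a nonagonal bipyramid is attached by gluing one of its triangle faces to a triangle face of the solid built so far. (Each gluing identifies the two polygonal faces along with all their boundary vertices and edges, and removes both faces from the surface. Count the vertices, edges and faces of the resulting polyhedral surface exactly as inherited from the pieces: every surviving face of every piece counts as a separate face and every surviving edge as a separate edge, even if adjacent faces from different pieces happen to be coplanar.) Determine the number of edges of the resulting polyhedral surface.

81

A 13-gonal bipyramid: V=15, E=39, F=26.
Attach a pentagonal bipyramid (V=7, E=15, F=10) along a 3-gon: merge 3 vertices and 3 edges, delete both glued faces → V=19, E=51, F=34.
Attach a triangular prism (V=6, E=9, F=5) along a 3-gon: merge 3 vertices and 3 edges, delete both glued faces → V=22, E=57, F=37.
Attach a nonagonal bipyramid (V=11, E=27, F=18) along a 3-gon: merge 3 vertices and 3 edges, delete both glued faces → V=30, E=81, F=53.
Check: V − E + F = 30 − 81 + 53 = 2.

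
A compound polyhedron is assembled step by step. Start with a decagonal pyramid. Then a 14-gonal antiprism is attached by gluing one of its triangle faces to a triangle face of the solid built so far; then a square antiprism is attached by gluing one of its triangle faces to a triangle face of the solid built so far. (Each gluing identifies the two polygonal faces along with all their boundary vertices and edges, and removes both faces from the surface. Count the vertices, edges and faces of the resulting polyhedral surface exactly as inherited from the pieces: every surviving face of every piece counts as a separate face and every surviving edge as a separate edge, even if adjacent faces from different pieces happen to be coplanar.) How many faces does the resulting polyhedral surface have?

47

A decagonal pyramid: V=11, E=20, F=11.
Attach a 14-gonal antiprism (V=28, E=56, F=30) along a 3-gon: merge 3 vertices and 3 edges, delete both glued faces → V=36, E=73, F=39.
Attach a square antiprism (V=8, E=16, F=10) along a 3-gon: merge 3 vertices and 3 edges, delete both glued faces → V=41, E=86, F=47.
Check: V − E + F = 41 − 86 + 47 = 2.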